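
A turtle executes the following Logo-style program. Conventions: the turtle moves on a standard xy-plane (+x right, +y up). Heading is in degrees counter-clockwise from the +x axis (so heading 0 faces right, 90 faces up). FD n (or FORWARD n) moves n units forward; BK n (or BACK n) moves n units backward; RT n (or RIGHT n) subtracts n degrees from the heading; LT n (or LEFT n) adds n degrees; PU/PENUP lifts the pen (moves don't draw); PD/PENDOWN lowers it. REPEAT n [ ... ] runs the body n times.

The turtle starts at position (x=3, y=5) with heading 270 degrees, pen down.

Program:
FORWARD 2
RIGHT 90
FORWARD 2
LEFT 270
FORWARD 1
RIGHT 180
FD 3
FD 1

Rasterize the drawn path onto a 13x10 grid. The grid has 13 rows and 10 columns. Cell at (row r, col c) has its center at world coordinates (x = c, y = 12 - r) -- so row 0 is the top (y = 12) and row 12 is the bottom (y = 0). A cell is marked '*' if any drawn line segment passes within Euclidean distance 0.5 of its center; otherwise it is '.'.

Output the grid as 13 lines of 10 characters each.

Answer: ..........
..........
..........
..........
..........
..........
..........
...*......
.*.*......
.***......
.*........
.*........
.*........

Derivation:
Segment 0: (3,5) -> (3,3)
Segment 1: (3,3) -> (1,3)
Segment 2: (1,3) -> (1,4)
Segment 3: (1,4) -> (1,1)
Segment 4: (1,1) -> (1,0)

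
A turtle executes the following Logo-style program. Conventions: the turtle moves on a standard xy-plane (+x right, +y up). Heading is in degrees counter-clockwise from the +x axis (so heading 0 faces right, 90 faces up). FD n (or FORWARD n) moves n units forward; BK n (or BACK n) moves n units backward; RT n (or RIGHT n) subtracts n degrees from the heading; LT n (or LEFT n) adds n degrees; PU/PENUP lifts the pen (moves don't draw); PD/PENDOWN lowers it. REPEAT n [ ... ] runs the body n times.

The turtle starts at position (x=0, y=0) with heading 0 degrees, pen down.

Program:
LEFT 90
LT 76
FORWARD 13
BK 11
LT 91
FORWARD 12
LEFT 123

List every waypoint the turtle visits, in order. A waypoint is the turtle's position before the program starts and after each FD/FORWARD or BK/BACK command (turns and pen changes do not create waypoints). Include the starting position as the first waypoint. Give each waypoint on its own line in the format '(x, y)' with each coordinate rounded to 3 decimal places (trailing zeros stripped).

Answer: (0, 0)
(-12.614, 3.145)
(-1.941, 0.484)
(-4.64, -11.209)

Derivation:
Executing turtle program step by step:
Start: pos=(0,0), heading=0, pen down
LT 90: heading 0 -> 90
LT 76: heading 90 -> 166
FD 13: (0,0) -> (-12.614,3.145) [heading=166, draw]
BK 11: (-12.614,3.145) -> (-1.941,0.484) [heading=166, draw]
LT 91: heading 166 -> 257
FD 12: (-1.941,0.484) -> (-4.64,-11.209) [heading=257, draw]
LT 123: heading 257 -> 20
Final: pos=(-4.64,-11.209), heading=20, 3 segment(s) drawn
Waypoints (4 total):
(0, 0)
(-12.614, 3.145)
(-1.941, 0.484)
(-4.64, -11.209)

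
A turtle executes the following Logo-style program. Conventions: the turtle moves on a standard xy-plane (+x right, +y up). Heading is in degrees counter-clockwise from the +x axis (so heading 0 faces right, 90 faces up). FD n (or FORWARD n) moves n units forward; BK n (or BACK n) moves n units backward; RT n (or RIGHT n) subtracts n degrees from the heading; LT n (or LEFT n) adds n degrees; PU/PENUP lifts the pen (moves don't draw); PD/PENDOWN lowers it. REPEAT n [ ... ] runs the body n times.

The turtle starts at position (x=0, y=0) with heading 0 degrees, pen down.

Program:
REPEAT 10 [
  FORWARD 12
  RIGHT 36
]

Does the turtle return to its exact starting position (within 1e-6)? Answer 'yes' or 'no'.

Executing turtle program step by step:
Start: pos=(0,0), heading=0, pen down
REPEAT 10 [
  -- iteration 1/10 --
  FD 12: (0,0) -> (12,0) [heading=0, draw]
  RT 36: heading 0 -> 324
  -- iteration 2/10 --
  FD 12: (12,0) -> (21.708,-7.053) [heading=324, draw]
  RT 36: heading 324 -> 288
  -- iteration 3/10 --
  FD 12: (21.708,-7.053) -> (25.416,-18.466) [heading=288, draw]
  RT 36: heading 288 -> 252
  -- iteration 4/10 --
  FD 12: (25.416,-18.466) -> (21.708,-29.879) [heading=252, draw]
  RT 36: heading 252 -> 216
  -- iteration 5/10 --
  FD 12: (21.708,-29.879) -> (12,-36.932) [heading=216, draw]
  RT 36: heading 216 -> 180
  -- iteration 6/10 --
  FD 12: (12,-36.932) -> (0,-36.932) [heading=180, draw]
  RT 36: heading 180 -> 144
  -- iteration 7/10 --
  FD 12: (0,-36.932) -> (-9.708,-29.879) [heading=144, draw]
  RT 36: heading 144 -> 108
  -- iteration 8/10 --
  FD 12: (-9.708,-29.879) -> (-13.416,-18.466) [heading=108, draw]
  RT 36: heading 108 -> 72
  -- iteration 9/10 --
  FD 12: (-13.416,-18.466) -> (-9.708,-7.053) [heading=72, draw]
  RT 36: heading 72 -> 36
  -- iteration 10/10 --
  FD 12: (-9.708,-7.053) -> (0,0) [heading=36, draw]
  RT 36: heading 36 -> 0
]
Final: pos=(0,0), heading=0, 10 segment(s) drawn

Start position: (0, 0)
Final position: (0, 0)
Distance = 0; < 1e-6 -> CLOSED

Answer: yes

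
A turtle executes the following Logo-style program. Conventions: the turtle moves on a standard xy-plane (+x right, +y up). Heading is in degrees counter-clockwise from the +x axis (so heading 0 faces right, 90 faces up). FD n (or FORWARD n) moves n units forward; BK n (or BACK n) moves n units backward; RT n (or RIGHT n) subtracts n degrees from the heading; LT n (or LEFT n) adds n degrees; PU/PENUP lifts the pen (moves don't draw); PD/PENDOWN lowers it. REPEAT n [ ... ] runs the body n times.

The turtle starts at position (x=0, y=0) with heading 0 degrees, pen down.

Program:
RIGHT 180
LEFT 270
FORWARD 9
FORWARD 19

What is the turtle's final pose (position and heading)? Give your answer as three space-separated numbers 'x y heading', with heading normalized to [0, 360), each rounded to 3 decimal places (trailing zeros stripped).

Executing turtle program step by step:
Start: pos=(0,0), heading=0, pen down
RT 180: heading 0 -> 180
LT 270: heading 180 -> 90
FD 9: (0,0) -> (0,9) [heading=90, draw]
FD 19: (0,9) -> (0,28) [heading=90, draw]
Final: pos=(0,28), heading=90, 2 segment(s) drawn

Answer: 0 28 90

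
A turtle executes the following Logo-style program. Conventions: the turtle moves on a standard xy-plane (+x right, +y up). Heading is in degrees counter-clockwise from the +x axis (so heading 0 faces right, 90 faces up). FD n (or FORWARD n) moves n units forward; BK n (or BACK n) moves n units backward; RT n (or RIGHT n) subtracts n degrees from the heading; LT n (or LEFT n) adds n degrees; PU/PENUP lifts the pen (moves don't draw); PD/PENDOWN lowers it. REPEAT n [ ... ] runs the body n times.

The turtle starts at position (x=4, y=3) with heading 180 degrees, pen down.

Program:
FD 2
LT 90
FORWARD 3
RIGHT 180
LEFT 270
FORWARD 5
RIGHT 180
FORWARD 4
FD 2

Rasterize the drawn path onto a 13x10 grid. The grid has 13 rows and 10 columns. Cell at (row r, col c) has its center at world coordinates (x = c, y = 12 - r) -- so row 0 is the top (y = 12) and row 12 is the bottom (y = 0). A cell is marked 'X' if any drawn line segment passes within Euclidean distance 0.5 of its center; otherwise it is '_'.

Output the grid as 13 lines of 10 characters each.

Answer: __________
__________
__________
__________
__________
__________
__________
__________
__________
__XXX_____
__X_______
__X_______
_XXXXXXX__

Derivation:
Segment 0: (4,3) -> (2,3)
Segment 1: (2,3) -> (2,0)
Segment 2: (2,0) -> (7,-0)
Segment 3: (7,-0) -> (3,-0)
Segment 4: (3,-0) -> (1,-0)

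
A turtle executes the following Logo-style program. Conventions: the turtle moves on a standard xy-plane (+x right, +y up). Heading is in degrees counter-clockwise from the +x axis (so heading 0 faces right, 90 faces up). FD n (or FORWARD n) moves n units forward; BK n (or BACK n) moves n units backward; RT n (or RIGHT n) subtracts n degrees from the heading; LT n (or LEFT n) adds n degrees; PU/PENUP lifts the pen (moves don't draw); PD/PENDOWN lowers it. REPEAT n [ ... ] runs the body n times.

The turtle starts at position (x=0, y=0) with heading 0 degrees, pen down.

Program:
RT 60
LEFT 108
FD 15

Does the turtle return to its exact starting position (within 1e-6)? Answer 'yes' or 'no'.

Executing turtle program step by step:
Start: pos=(0,0), heading=0, pen down
RT 60: heading 0 -> 300
LT 108: heading 300 -> 48
FD 15: (0,0) -> (10.037,11.147) [heading=48, draw]
Final: pos=(10.037,11.147), heading=48, 1 segment(s) drawn

Start position: (0, 0)
Final position: (10.037, 11.147)
Distance = 15; >= 1e-6 -> NOT closed

Answer: no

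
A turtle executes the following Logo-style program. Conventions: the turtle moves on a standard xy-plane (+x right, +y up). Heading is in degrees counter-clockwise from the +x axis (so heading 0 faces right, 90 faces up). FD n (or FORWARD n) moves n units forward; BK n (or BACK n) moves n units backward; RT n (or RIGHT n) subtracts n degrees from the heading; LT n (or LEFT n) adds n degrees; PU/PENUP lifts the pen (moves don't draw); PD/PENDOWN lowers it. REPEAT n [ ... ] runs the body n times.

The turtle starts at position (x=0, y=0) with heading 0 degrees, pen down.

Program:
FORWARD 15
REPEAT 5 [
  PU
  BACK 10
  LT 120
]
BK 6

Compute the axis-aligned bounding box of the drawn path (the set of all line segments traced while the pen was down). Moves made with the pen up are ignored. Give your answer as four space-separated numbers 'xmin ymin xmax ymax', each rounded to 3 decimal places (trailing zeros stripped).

Executing turtle program step by step:
Start: pos=(0,0), heading=0, pen down
FD 15: (0,0) -> (15,0) [heading=0, draw]
REPEAT 5 [
  -- iteration 1/5 --
  PU: pen up
  BK 10: (15,0) -> (5,0) [heading=0, move]
  LT 120: heading 0 -> 120
  -- iteration 2/5 --
  PU: pen up
  BK 10: (5,0) -> (10,-8.66) [heading=120, move]
  LT 120: heading 120 -> 240
  -- iteration 3/5 --
  PU: pen up
  BK 10: (10,-8.66) -> (15,0) [heading=240, move]
  LT 120: heading 240 -> 0
  -- iteration 4/5 --
  PU: pen up
  BK 10: (15,0) -> (5,0) [heading=0, move]
  LT 120: heading 0 -> 120
  -- iteration 5/5 --
  PU: pen up
  BK 10: (5,0) -> (10,-8.66) [heading=120, move]
  LT 120: heading 120 -> 240
]
BK 6: (10,-8.66) -> (13,-3.464) [heading=240, move]
Final: pos=(13,-3.464), heading=240, 1 segment(s) drawn

Segment endpoints: x in {0, 15}, y in {0}
xmin=0, ymin=0, xmax=15, ymax=0

Answer: 0 0 15 0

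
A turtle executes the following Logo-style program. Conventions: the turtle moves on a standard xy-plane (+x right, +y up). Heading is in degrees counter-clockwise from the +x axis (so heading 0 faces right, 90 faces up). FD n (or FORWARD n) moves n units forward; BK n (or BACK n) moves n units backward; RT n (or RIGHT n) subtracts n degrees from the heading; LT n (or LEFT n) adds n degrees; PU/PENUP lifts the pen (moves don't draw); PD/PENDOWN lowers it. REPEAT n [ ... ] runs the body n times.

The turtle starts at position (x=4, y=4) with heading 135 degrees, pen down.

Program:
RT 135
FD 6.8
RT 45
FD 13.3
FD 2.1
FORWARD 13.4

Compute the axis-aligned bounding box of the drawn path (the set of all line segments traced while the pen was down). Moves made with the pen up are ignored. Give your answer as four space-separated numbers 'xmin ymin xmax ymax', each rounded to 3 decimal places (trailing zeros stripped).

Executing turtle program step by step:
Start: pos=(4,4), heading=135, pen down
RT 135: heading 135 -> 0
FD 6.8: (4,4) -> (10.8,4) [heading=0, draw]
RT 45: heading 0 -> 315
FD 13.3: (10.8,4) -> (20.205,-5.405) [heading=315, draw]
FD 2.1: (20.205,-5.405) -> (21.689,-6.889) [heading=315, draw]
FD 13.4: (21.689,-6.889) -> (31.165,-16.365) [heading=315, draw]
Final: pos=(31.165,-16.365), heading=315, 4 segment(s) drawn

Segment endpoints: x in {4, 10.8, 20.205, 21.689, 31.165}, y in {-16.365, -6.889, -5.405, 4}
xmin=4, ymin=-16.365, xmax=31.165, ymax=4

Answer: 4 -16.365 31.165 4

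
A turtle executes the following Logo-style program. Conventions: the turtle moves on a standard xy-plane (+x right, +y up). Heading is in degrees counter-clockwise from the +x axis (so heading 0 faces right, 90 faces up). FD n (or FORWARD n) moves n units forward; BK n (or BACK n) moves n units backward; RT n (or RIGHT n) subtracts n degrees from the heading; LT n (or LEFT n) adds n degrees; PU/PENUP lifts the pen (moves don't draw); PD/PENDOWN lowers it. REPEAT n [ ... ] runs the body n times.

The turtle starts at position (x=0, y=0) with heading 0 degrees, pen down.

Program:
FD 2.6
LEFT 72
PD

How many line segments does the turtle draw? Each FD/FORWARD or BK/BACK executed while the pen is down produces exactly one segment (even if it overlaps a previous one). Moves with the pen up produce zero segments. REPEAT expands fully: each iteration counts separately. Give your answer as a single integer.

Executing turtle program step by step:
Start: pos=(0,0), heading=0, pen down
FD 2.6: (0,0) -> (2.6,0) [heading=0, draw]
LT 72: heading 0 -> 72
PD: pen down
Final: pos=(2.6,0), heading=72, 1 segment(s) drawn
Segments drawn: 1

Answer: 1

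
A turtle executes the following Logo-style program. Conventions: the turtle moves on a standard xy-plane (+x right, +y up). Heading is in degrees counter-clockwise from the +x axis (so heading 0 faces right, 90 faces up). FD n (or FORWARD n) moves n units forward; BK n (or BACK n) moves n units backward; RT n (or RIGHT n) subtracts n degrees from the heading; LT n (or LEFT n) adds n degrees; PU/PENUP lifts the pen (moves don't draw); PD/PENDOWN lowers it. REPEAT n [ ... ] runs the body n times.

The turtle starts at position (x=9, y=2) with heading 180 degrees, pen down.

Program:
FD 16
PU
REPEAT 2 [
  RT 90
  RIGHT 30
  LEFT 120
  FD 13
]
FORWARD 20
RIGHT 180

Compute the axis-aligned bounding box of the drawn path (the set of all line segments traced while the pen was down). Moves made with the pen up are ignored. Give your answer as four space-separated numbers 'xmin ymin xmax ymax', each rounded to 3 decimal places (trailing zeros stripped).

Answer: -7 2 9 2

Derivation:
Executing turtle program step by step:
Start: pos=(9,2), heading=180, pen down
FD 16: (9,2) -> (-7,2) [heading=180, draw]
PU: pen up
REPEAT 2 [
  -- iteration 1/2 --
  RT 90: heading 180 -> 90
  RT 30: heading 90 -> 60
  LT 120: heading 60 -> 180
  FD 13: (-7,2) -> (-20,2) [heading=180, move]
  -- iteration 2/2 --
  RT 90: heading 180 -> 90
  RT 30: heading 90 -> 60
  LT 120: heading 60 -> 180
  FD 13: (-20,2) -> (-33,2) [heading=180, move]
]
FD 20: (-33,2) -> (-53,2) [heading=180, move]
RT 180: heading 180 -> 0
Final: pos=(-53,2), heading=0, 1 segment(s) drawn

Segment endpoints: x in {-7, 9}, y in {2, 2}
xmin=-7, ymin=2, xmax=9, ymax=2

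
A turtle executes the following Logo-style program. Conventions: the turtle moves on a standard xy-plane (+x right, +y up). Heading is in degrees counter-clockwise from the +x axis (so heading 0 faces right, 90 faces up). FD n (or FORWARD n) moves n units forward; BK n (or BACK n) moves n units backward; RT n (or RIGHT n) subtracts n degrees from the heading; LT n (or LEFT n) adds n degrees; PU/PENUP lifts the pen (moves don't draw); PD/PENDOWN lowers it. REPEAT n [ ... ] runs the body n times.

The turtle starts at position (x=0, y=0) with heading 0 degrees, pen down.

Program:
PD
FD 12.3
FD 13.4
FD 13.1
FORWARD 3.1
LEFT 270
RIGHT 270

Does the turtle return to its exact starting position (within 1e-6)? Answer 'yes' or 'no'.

Answer: no

Derivation:
Executing turtle program step by step:
Start: pos=(0,0), heading=0, pen down
PD: pen down
FD 12.3: (0,0) -> (12.3,0) [heading=0, draw]
FD 13.4: (12.3,0) -> (25.7,0) [heading=0, draw]
FD 13.1: (25.7,0) -> (38.8,0) [heading=0, draw]
FD 3.1: (38.8,0) -> (41.9,0) [heading=0, draw]
LT 270: heading 0 -> 270
RT 270: heading 270 -> 0
Final: pos=(41.9,0), heading=0, 4 segment(s) drawn

Start position: (0, 0)
Final position: (41.9, 0)
Distance = 41.9; >= 1e-6 -> NOT closed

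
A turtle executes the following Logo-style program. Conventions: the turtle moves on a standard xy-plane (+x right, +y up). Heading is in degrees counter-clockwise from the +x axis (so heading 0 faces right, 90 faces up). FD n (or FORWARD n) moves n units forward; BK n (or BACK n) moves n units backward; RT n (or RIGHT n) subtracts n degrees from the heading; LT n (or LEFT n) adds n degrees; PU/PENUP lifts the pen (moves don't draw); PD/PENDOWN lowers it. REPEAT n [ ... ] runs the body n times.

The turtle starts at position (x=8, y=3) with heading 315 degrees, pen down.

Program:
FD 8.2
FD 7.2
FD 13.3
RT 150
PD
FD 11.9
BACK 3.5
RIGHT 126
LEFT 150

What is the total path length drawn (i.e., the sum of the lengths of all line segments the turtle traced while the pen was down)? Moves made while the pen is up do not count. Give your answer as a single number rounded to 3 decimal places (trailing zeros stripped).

Executing turtle program step by step:
Start: pos=(8,3), heading=315, pen down
FD 8.2: (8,3) -> (13.798,-2.798) [heading=315, draw]
FD 7.2: (13.798,-2.798) -> (18.889,-7.889) [heading=315, draw]
FD 13.3: (18.889,-7.889) -> (28.294,-17.294) [heading=315, draw]
RT 150: heading 315 -> 165
PD: pen down
FD 11.9: (28.294,-17.294) -> (16.799,-14.214) [heading=165, draw]
BK 3.5: (16.799,-14.214) -> (20.18,-15.12) [heading=165, draw]
RT 126: heading 165 -> 39
LT 150: heading 39 -> 189
Final: pos=(20.18,-15.12), heading=189, 5 segment(s) drawn

Segment lengths:
  seg 1: (8,3) -> (13.798,-2.798), length = 8.2
  seg 2: (13.798,-2.798) -> (18.889,-7.889), length = 7.2
  seg 3: (18.889,-7.889) -> (28.294,-17.294), length = 13.3
  seg 4: (28.294,-17.294) -> (16.799,-14.214), length = 11.9
  seg 5: (16.799,-14.214) -> (20.18,-15.12), length = 3.5
Total = 44.1

Answer: 44.1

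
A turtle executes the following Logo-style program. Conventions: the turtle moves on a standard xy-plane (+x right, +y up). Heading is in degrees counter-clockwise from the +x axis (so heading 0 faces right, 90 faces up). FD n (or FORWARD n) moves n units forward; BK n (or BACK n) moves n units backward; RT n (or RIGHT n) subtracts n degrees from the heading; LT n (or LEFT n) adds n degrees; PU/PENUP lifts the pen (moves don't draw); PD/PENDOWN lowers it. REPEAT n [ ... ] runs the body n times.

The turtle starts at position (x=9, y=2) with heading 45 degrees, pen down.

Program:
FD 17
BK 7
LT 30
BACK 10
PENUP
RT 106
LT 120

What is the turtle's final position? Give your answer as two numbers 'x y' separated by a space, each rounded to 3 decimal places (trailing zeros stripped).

Executing turtle program step by step:
Start: pos=(9,2), heading=45, pen down
FD 17: (9,2) -> (21.021,14.021) [heading=45, draw]
BK 7: (21.021,14.021) -> (16.071,9.071) [heading=45, draw]
LT 30: heading 45 -> 75
BK 10: (16.071,9.071) -> (13.483,-0.588) [heading=75, draw]
PU: pen up
RT 106: heading 75 -> 329
LT 120: heading 329 -> 89
Final: pos=(13.483,-0.588), heading=89, 3 segment(s) drawn

Answer: 13.483 -0.588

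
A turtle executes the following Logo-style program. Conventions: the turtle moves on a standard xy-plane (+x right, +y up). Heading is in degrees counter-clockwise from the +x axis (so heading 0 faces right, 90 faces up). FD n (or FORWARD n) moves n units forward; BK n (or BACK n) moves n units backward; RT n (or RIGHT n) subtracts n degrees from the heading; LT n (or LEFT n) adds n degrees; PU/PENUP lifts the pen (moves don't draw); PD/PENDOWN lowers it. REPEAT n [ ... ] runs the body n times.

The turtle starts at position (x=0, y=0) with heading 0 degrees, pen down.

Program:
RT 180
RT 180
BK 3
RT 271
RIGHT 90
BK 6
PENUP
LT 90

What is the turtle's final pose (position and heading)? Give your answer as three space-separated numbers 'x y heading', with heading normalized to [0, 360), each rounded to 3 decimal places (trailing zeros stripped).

Answer: -8.999 0.105 89

Derivation:
Executing turtle program step by step:
Start: pos=(0,0), heading=0, pen down
RT 180: heading 0 -> 180
RT 180: heading 180 -> 0
BK 3: (0,0) -> (-3,0) [heading=0, draw]
RT 271: heading 0 -> 89
RT 90: heading 89 -> 359
BK 6: (-3,0) -> (-8.999,0.105) [heading=359, draw]
PU: pen up
LT 90: heading 359 -> 89
Final: pos=(-8.999,0.105), heading=89, 2 segment(s) drawn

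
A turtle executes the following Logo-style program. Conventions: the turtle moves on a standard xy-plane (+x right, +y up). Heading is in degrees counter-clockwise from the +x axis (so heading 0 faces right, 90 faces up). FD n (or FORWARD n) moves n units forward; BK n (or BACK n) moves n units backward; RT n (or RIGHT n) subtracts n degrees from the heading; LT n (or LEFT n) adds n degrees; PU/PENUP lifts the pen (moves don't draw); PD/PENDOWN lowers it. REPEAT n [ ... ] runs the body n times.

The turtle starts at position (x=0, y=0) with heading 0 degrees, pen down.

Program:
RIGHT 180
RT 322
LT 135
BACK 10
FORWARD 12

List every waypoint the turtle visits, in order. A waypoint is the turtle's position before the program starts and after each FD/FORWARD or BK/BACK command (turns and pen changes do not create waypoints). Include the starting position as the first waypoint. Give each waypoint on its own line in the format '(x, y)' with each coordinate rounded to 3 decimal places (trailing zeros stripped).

Executing turtle program step by step:
Start: pos=(0,0), heading=0, pen down
RT 180: heading 0 -> 180
RT 322: heading 180 -> 218
LT 135: heading 218 -> 353
BK 10: (0,0) -> (-9.925,1.219) [heading=353, draw]
FD 12: (-9.925,1.219) -> (1.985,-0.244) [heading=353, draw]
Final: pos=(1.985,-0.244), heading=353, 2 segment(s) drawn
Waypoints (3 total):
(0, 0)
(-9.925, 1.219)
(1.985, -0.244)

Answer: (0, 0)
(-9.925, 1.219)
(1.985, -0.244)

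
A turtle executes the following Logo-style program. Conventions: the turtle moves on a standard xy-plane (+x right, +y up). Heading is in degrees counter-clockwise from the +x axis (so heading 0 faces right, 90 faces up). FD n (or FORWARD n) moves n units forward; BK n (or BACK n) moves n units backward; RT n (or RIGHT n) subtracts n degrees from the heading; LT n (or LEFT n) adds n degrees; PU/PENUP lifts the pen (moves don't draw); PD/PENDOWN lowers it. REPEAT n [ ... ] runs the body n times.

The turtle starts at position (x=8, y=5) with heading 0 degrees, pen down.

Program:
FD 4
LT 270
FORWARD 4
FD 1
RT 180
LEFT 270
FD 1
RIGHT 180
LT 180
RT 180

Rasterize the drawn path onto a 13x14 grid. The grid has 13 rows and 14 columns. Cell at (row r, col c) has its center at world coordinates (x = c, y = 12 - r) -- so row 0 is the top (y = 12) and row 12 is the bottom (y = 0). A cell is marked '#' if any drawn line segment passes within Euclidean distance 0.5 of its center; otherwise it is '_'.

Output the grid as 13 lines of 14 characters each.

Answer: ______________
______________
______________
______________
______________
______________
______________
________#####_
____________#_
____________#_
____________#_
____________#_
____________##

Derivation:
Segment 0: (8,5) -> (12,5)
Segment 1: (12,5) -> (12,1)
Segment 2: (12,1) -> (12,0)
Segment 3: (12,0) -> (13,-0)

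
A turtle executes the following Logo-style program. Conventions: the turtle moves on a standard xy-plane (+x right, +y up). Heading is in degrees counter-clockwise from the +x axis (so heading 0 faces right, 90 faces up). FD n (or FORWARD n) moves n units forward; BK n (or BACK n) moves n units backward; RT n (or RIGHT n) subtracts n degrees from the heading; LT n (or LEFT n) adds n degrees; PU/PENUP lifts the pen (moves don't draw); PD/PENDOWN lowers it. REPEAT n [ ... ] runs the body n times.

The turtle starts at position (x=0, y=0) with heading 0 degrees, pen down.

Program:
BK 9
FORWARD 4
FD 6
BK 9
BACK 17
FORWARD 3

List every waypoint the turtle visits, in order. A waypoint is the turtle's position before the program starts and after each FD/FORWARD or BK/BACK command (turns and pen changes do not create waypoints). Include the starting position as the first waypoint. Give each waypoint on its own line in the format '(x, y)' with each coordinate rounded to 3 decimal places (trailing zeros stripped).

Executing turtle program step by step:
Start: pos=(0,0), heading=0, pen down
BK 9: (0,0) -> (-9,0) [heading=0, draw]
FD 4: (-9,0) -> (-5,0) [heading=0, draw]
FD 6: (-5,0) -> (1,0) [heading=0, draw]
BK 9: (1,0) -> (-8,0) [heading=0, draw]
BK 17: (-8,0) -> (-25,0) [heading=0, draw]
FD 3: (-25,0) -> (-22,0) [heading=0, draw]
Final: pos=(-22,0), heading=0, 6 segment(s) drawn
Waypoints (7 total):
(0, 0)
(-9, 0)
(-5, 0)
(1, 0)
(-8, 0)
(-25, 0)
(-22, 0)

Answer: (0, 0)
(-9, 0)
(-5, 0)
(1, 0)
(-8, 0)
(-25, 0)
(-22, 0)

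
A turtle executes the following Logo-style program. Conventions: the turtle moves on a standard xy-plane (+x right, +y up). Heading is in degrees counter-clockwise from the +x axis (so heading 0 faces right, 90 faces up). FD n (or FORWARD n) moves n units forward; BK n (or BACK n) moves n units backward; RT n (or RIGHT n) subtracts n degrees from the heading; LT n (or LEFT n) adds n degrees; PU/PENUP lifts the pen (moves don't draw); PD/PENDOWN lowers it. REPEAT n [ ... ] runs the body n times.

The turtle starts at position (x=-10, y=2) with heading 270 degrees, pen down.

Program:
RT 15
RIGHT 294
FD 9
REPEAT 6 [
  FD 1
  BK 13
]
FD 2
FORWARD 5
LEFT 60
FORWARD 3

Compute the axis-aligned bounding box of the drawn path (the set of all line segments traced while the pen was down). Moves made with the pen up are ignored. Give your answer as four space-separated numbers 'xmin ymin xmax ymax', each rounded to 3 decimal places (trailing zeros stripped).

Executing turtle program step by step:
Start: pos=(-10,2), heading=270, pen down
RT 15: heading 270 -> 255
RT 294: heading 255 -> 321
FD 9: (-10,2) -> (-3.006,-3.664) [heading=321, draw]
REPEAT 6 [
  -- iteration 1/6 --
  FD 1: (-3.006,-3.664) -> (-2.229,-4.293) [heading=321, draw]
  BK 13: (-2.229,-4.293) -> (-12.331,3.888) [heading=321, draw]
  -- iteration 2/6 --
  FD 1: (-12.331,3.888) -> (-11.554,3.259) [heading=321, draw]
  BK 13: (-11.554,3.259) -> (-21.657,11.44) [heading=321, draw]
  -- iteration 3/6 --
  FD 1: (-21.657,11.44) -> (-20.88,10.81) [heading=321, draw]
  BK 13: (-20.88,10.81) -> (-30.983,18.992) [heading=321, draw]
  -- iteration 4/6 --
  FD 1: (-30.983,18.992) -> (-30.206,18.362) [heading=321, draw]
  BK 13: (-30.206,18.362) -> (-40.309,26.543) [heading=321, draw]
  -- iteration 5/6 --
  FD 1: (-40.309,26.543) -> (-39.532,25.914) [heading=321, draw]
  BK 13: (-39.532,25.914) -> (-49.634,34.095) [heading=321, draw]
  -- iteration 6/6 --
  FD 1: (-49.634,34.095) -> (-48.857,33.466) [heading=321, draw]
  BK 13: (-48.857,33.466) -> (-58.96,41.647) [heading=321, draw]
]
FD 2: (-58.96,41.647) -> (-57.406,40.389) [heading=321, draw]
FD 5: (-57.406,40.389) -> (-53.52,37.242) [heading=321, draw]
LT 60: heading 321 -> 21
FD 3: (-53.52,37.242) -> (-50.719,38.317) [heading=21, draw]
Final: pos=(-50.719,38.317), heading=21, 16 segment(s) drawn

Segment endpoints: x in {-58.96, -57.406, -53.52, -50.719, -49.634, -48.857, -40.309, -39.532, -30.983, -30.206, -21.657, -20.88, -12.331, -11.554, -10, -3.006, -2.229}, y in {-4.293, -3.664, 2, 3.259, 3.888, 10.81, 11.44, 18.362, 18.992, 25.914, 26.543, 33.466, 34.095, 37.242, 38.317, 40.389, 41.647}
xmin=-58.96, ymin=-4.293, xmax=-2.229, ymax=41.647

Answer: -58.96 -4.293 -2.229 41.647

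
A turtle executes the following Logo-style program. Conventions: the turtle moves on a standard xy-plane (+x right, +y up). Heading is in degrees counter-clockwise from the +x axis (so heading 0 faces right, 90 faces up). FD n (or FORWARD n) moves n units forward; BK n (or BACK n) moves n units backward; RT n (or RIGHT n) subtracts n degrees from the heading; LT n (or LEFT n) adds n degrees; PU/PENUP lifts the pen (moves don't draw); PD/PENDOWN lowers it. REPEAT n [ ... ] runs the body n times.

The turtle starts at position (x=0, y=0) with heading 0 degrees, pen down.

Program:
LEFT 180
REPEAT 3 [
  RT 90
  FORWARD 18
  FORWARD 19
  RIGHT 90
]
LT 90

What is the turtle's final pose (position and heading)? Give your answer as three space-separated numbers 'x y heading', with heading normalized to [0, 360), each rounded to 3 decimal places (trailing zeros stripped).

Executing turtle program step by step:
Start: pos=(0,0), heading=0, pen down
LT 180: heading 0 -> 180
REPEAT 3 [
  -- iteration 1/3 --
  RT 90: heading 180 -> 90
  FD 18: (0,0) -> (0,18) [heading=90, draw]
  FD 19: (0,18) -> (0,37) [heading=90, draw]
  RT 90: heading 90 -> 0
  -- iteration 2/3 --
  RT 90: heading 0 -> 270
  FD 18: (0,37) -> (0,19) [heading=270, draw]
  FD 19: (0,19) -> (0,0) [heading=270, draw]
  RT 90: heading 270 -> 180
  -- iteration 3/3 --
  RT 90: heading 180 -> 90
  FD 18: (0,0) -> (0,18) [heading=90, draw]
  FD 19: (0,18) -> (0,37) [heading=90, draw]
  RT 90: heading 90 -> 0
]
LT 90: heading 0 -> 90
Final: pos=(0,37), heading=90, 6 segment(s) drawn

Answer: 0 37 90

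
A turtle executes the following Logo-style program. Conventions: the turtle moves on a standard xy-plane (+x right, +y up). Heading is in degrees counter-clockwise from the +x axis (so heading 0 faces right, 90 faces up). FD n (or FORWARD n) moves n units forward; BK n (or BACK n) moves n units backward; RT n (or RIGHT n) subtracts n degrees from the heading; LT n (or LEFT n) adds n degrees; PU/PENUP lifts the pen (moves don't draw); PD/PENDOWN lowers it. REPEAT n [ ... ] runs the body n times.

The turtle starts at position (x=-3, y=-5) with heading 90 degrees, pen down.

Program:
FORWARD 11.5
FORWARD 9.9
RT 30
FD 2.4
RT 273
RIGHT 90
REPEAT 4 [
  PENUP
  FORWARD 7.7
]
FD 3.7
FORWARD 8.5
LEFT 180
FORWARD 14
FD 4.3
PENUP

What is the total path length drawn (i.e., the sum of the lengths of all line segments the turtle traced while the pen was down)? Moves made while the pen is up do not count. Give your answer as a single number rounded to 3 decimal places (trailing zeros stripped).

Executing turtle program step by step:
Start: pos=(-3,-5), heading=90, pen down
FD 11.5: (-3,-5) -> (-3,6.5) [heading=90, draw]
FD 9.9: (-3,6.5) -> (-3,16.4) [heading=90, draw]
RT 30: heading 90 -> 60
FD 2.4: (-3,16.4) -> (-1.8,18.478) [heading=60, draw]
RT 273: heading 60 -> 147
RT 90: heading 147 -> 57
REPEAT 4 [
  -- iteration 1/4 --
  PU: pen up
  FD 7.7: (-1.8,18.478) -> (2.394,24.936) [heading=57, move]
  -- iteration 2/4 --
  PU: pen up
  FD 7.7: (2.394,24.936) -> (6.587,31.394) [heading=57, move]
  -- iteration 3/4 --
  PU: pen up
  FD 7.7: (6.587,31.394) -> (10.781,37.852) [heading=57, move]
  -- iteration 4/4 --
  PU: pen up
  FD 7.7: (10.781,37.852) -> (14.975,44.31) [heading=57, move]
]
FD 3.7: (14.975,44.31) -> (16.99,47.413) [heading=57, move]
FD 8.5: (16.99,47.413) -> (21.619,54.541) [heading=57, move]
LT 180: heading 57 -> 237
FD 14: (21.619,54.541) -> (13.995,42.8) [heading=237, move]
FD 4.3: (13.995,42.8) -> (11.653,39.194) [heading=237, move]
PU: pen up
Final: pos=(11.653,39.194), heading=237, 3 segment(s) drawn

Segment lengths:
  seg 1: (-3,-5) -> (-3,6.5), length = 11.5
  seg 2: (-3,6.5) -> (-3,16.4), length = 9.9
  seg 3: (-3,16.4) -> (-1.8,18.478), length = 2.4
Total = 23.8

Answer: 23.8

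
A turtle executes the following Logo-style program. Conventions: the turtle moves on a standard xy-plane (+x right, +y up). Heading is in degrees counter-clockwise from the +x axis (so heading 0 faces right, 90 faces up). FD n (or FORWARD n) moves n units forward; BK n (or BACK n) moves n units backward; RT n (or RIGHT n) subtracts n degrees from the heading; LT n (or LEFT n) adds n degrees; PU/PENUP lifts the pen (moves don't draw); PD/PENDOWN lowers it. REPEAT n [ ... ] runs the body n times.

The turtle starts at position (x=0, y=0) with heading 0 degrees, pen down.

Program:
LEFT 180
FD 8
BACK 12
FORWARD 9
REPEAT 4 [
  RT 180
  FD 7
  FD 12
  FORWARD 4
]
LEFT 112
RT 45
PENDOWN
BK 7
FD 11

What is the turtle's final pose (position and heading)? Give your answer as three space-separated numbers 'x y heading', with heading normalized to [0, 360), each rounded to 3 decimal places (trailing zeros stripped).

Answer: -6.563 -3.682 247

Derivation:
Executing turtle program step by step:
Start: pos=(0,0), heading=0, pen down
LT 180: heading 0 -> 180
FD 8: (0,0) -> (-8,0) [heading=180, draw]
BK 12: (-8,0) -> (4,0) [heading=180, draw]
FD 9: (4,0) -> (-5,0) [heading=180, draw]
REPEAT 4 [
  -- iteration 1/4 --
  RT 180: heading 180 -> 0
  FD 7: (-5,0) -> (2,0) [heading=0, draw]
  FD 12: (2,0) -> (14,0) [heading=0, draw]
  FD 4: (14,0) -> (18,0) [heading=0, draw]
  -- iteration 2/4 --
  RT 180: heading 0 -> 180
  FD 7: (18,0) -> (11,0) [heading=180, draw]
  FD 12: (11,0) -> (-1,0) [heading=180, draw]
  FD 4: (-1,0) -> (-5,0) [heading=180, draw]
  -- iteration 3/4 --
  RT 180: heading 180 -> 0
  FD 7: (-5,0) -> (2,0) [heading=0, draw]
  FD 12: (2,0) -> (14,0) [heading=0, draw]
  FD 4: (14,0) -> (18,0) [heading=0, draw]
  -- iteration 4/4 --
  RT 180: heading 0 -> 180
  FD 7: (18,0) -> (11,0) [heading=180, draw]
  FD 12: (11,0) -> (-1,0) [heading=180, draw]
  FD 4: (-1,0) -> (-5,0) [heading=180, draw]
]
LT 112: heading 180 -> 292
RT 45: heading 292 -> 247
PD: pen down
BK 7: (-5,0) -> (-2.265,6.444) [heading=247, draw]
FD 11: (-2.265,6.444) -> (-6.563,-3.682) [heading=247, draw]
Final: pos=(-6.563,-3.682), heading=247, 17 segment(s) drawn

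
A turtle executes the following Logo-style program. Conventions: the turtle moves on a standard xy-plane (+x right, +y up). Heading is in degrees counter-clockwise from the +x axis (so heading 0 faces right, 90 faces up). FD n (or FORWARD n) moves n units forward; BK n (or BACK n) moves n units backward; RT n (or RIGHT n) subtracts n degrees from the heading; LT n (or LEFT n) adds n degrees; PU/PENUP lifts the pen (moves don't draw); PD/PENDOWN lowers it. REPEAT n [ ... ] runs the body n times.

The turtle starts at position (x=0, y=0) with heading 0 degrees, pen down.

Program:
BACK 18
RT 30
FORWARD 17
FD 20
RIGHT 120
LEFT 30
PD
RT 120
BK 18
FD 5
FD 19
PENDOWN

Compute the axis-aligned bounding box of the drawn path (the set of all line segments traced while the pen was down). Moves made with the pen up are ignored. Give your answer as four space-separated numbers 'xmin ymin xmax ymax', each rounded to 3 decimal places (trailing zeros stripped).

Executing turtle program step by step:
Start: pos=(0,0), heading=0, pen down
BK 18: (0,0) -> (-18,0) [heading=0, draw]
RT 30: heading 0 -> 330
FD 17: (-18,0) -> (-3.278,-8.5) [heading=330, draw]
FD 20: (-3.278,-8.5) -> (14.043,-18.5) [heading=330, draw]
RT 120: heading 330 -> 210
LT 30: heading 210 -> 240
PD: pen down
RT 120: heading 240 -> 120
BK 18: (14.043,-18.5) -> (23.043,-34.088) [heading=120, draw]
FD 5: (23.043,-34.088) -> (20.543,-29.758) [heading=120, draw]
FD 19: (20.543,-29.758) -> (11.043,-13.304) [heading=120, draw]
PD: pen down
Final: pos=(11.043,-13.304), heading=120, 6 segment(s) drawn

Segment endpoints: x in {-18, -3.278, 0, 11.043, 14.043, 20.543, 23.043}, y in {-34.088, -29.758, -18.5, -13.304, -8.5, 0}
xmin=-18, ymin=-34.088, xmax=23.043, ymax=0

Answer: -18 -34.088 23.043 0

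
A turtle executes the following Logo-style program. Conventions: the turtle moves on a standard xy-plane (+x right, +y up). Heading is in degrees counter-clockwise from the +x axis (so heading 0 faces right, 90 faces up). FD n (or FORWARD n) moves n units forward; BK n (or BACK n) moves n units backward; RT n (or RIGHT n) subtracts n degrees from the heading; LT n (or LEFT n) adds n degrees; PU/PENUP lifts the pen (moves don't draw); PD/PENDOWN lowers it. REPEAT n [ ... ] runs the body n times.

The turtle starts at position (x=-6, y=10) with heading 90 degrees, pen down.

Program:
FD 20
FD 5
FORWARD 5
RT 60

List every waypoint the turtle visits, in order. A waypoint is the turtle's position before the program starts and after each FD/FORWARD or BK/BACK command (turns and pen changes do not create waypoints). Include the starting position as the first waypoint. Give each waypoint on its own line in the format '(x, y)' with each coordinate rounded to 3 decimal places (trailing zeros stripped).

Executing turtle program step by step:
Start: pos=(-6,10), heading=90, pen down
FD 20: (-6,10) -> (-6,30) [heading=90, draw]
FD 5: (-6,30) -> (-6,35) [heading=90, draw]
FD 5: (-6,35) -> (-6,40) [heading=90, draw]
RT 60: heading 90 -> 30
Final: pos=(-6,40), heading=30, 3 segment(s) drawn
Waypoints (4 total):
(-6, 10)
(-6, 30)
(-6, 35)
(-6, 40)

Answer: (-6, 10)
(-6, 30)
(-6, 35)
(-6, 40)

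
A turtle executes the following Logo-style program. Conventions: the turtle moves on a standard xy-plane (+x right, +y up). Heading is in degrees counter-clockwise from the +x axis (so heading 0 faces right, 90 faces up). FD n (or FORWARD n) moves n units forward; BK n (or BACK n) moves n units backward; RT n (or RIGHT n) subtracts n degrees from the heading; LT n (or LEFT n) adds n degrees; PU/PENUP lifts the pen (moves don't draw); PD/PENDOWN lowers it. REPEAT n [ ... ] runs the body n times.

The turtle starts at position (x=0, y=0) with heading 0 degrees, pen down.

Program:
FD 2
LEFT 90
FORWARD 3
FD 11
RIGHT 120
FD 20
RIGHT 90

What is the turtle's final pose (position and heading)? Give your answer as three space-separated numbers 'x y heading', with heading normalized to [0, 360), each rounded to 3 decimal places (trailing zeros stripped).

Answer: 19.321 4 240

Derivation:
Executing turtle program step by step:
Start: pos=(0,0), heading=0, pen down
FD 2: (0,0) -> (2,0) [heading=0, draw]
LT 90: heading 0 -> 90
FD 3: (2,0) -> (2,3) [heading=90, draw]
FD 11: (2,3) -> (2,14) [heading=90, draw]
RT 120: heading 90 -> 330
FD 20: (2,14) -> (19.321,4) [heading=330, draw]
RT 90: heading 330 -> 240
Final: pos=(19.321,4), heading=240, 4 segment(s) drawn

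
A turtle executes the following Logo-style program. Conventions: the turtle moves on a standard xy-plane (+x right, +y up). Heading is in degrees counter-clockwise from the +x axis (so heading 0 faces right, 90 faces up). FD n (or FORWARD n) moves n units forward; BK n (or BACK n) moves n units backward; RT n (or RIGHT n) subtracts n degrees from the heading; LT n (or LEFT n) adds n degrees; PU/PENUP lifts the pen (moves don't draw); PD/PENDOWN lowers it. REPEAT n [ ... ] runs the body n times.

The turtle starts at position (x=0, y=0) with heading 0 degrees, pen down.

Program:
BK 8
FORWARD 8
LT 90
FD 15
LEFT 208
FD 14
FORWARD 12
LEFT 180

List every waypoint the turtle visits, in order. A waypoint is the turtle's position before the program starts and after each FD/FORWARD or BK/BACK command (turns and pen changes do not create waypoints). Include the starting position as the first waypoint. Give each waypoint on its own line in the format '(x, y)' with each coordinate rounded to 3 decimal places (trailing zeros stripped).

Answer: (0, 0)
(-8, 0)
(0, 0)
(0, 15)
(6.573, 2.639)
(12.206, -7.957)

Derivation:
Executing turtle program step by step:
Start: pos=(0,0), heading=0, pen down
BK 8: (0,0) -> (-8,0) [heading=0, draw]
FD 8: (-8,0) -> (0,0) [heading=0, draw]
LT 90: heading 0 -> 90
FD 15: (0,0) -> (0,15) [heading=90, draw]
LT 208: heading 90 -> 298
FD 14: (0,15) -> (6.573,2.639) [heading=298, draw]
FD 12: (6.573,2.639) -> (12.206,-7.957) [heading=298, draw]
LT 180: heading 298 -> 118
Final: pos=(12.206,-7.957), heading=118, 5 segment(s) drawn
Waypoints (6 total):
(0, 0)
(-8, 0)
(0, 0)
(0, 15)
(6.573, 2.639)
(12.206, -7.957)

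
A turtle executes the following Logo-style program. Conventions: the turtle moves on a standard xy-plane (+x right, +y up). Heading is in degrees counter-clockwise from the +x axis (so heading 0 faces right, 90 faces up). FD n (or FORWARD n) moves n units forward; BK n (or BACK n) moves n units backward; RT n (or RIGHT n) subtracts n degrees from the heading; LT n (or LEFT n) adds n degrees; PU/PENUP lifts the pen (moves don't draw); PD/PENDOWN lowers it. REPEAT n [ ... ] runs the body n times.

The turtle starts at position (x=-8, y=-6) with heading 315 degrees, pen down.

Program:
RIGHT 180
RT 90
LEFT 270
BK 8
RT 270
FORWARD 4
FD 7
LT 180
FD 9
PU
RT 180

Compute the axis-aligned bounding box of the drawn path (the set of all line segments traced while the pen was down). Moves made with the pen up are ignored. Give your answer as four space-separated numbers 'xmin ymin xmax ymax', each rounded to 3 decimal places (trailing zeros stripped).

Answer: -13.657 -6 -5.879 7.435

Derivation:
Executing turtle program step by step:
Start: pos=(-8,-6), heading=315, pen down
RT 180: heading 315 -> 135
RT 90: heading 135 -> 45
LT 270: heading 45 -> 315
BK 8: (-8,-6) -> (-13.657,-0.343) [heading=315, draw]
RT 270: heading 315 -> 45
FD 4: (-13.657,-0.343) -> (-10.828,2.485) [heading=45, draw]
FD 7: (-10.828,2.485) -> (-5.879,7.435) [heading=45, draw]
LT 180: heading 45 -> 225
FD 9: (-5.879,7.435) -> (-12.243,1.071) [heading=225, draw]
PU: pen up
RT 180: heading 225 -> 45
Final: pos=(-12.243,1.071), heading=45, 4 segment(s) drawn

Segment endpoints: x in {-13.657, -12.243, -10.828, -8, -5.879}, y in {-6, -0.343, 1.071, 2.485, 7.435}
xmin=-13.657, ymin=-6, xmax=-5.879, ymax=7.435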